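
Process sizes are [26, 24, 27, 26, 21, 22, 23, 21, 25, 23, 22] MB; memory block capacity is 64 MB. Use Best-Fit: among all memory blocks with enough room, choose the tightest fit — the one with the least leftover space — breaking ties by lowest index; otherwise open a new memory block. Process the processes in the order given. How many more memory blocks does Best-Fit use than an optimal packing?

0

Best-Fit: [26,24] [27,26] [21,22,21] [23,25] [23,22] → 5 memory blocks.
Total size 260 MB; any packing needs at least ⌈260/64⌉ = 5 memory blocks.
So 5 is already optimal.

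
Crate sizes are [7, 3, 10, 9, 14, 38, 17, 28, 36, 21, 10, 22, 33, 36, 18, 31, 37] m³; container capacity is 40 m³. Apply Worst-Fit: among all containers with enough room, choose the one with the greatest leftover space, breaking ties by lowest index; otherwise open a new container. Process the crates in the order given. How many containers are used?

11 containers

7 m³ → container 1 (remaining 33 m³)
3 m³ → container 1 (remaining 30 m³)
10 m³ → container 1 (remaining 20 m³)
9 m³ → container 1 (remaining 11 m³)
14 m³ → container 2 (remaining 26 m³)
38 m³ → container 3 (remaining 2 m³)
17 m³ → container 2 (remaining 9 m³)
28 m³ → container 4 (remaining 12 m³)
36 m³ → container 5 (remaining 4 m³)
21 m³ → container 6 (remaining 19 m³)
10 m³ → container 6 (remaining 9 m³)
22 m³ → container 7 (remaining 18 m³)
33 m³ → container 8 (remaining 7 m³)
36 m³ → container 9 (remaining 4 m³)
18 m³ → container 7 (remaining 0 m³)
31 m³ → container 10 (remaining 9 m³)
37 m³ → container 11 (remaining 3 m³)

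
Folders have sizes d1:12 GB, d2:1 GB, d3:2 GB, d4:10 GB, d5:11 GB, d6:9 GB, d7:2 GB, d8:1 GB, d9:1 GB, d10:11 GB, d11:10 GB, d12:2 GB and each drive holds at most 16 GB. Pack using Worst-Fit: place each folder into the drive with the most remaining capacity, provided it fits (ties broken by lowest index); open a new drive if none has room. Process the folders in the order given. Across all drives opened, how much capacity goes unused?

24

drive 1: place d1 (12 GB), 4 GB left
drive 1: place d2 (1 GB), 3 GB left
drive 1: place d3 (2 GB), 1 GB left
drive 2: place d4 (10 GB), 6 GB left
drive 3: place d5 (11 GB), 5 GB left
drive 4: place d6 (9 GB), 7 GB left
drive 4: place d7 (2 GB), 5 GB left
drive 2: place d8 (1 GB), 5 GB left
drive 2: place d9 (1 GB), 4 GB left
drive 5: place d10 (11 GB), 5 GB left
drive 6: place d11 (10 GB), 6 GB left
drive 6: place d12 (2 GB), 4 GB left
6 drives × 16 GB = 96 GB; used 72 GB; unused 24 GB.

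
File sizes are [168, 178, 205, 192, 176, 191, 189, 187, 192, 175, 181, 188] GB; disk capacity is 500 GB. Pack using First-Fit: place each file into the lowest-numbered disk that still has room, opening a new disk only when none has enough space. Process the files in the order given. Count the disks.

6

168 GB → disk 1 (remaining 332 GB)
178 GB → disk 1 (remaining 154 GB)
205 GB → disk 2 (remaining 295 GB)
192 GB → disk 2 (remaining 103 GB)
176 GB → disk 3 (remaining 324 GB)
191 GB → disk 3 (remaining 133 GB)
189 GB → disk 4 (remaining 311 GB)
187 GB → disk 4 (remaining 124 GB)
192 GB → disk 5 (remaining 308 GB)
175 GB → disk 5 (remaining 133 GB)
181 GB → disk 6 (remaining 319 GB)
188 GB → disk 6 (remaining 131 GB)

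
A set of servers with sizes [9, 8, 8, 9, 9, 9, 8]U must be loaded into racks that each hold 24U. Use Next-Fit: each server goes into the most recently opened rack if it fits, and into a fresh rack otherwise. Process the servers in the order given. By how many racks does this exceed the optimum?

1

Next-Fit: [9,8] [8,9] [9,9] [8] → 4 racks.
Total size 60U; any packing needs at least ⌈60/24⌉ = 3 racks.
An optimal packing achieves that bound: [9,9] [9,9] [8,8,8] → 3 racks.
Excess: 4 − 3 = 1.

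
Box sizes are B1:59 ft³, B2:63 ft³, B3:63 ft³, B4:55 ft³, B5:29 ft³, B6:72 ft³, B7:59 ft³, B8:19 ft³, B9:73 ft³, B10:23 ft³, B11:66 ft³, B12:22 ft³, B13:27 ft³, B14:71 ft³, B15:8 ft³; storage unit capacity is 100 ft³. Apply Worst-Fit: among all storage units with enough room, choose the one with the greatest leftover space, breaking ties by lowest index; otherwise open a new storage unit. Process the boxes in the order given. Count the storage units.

9

storage unit 1: place B1 (59 ft³), 41 ft³ left
storage unit 2: place B2 (63 ft³), 37 ft³ left
storage unit 3: place B3 (63 ft³), 37 ft³ left
storage unit 4: place B4 (55 ft³), 45 ft³ left
storage unit 4: place B5 (29 ft³), 16 ft³ left
storage unit 5: place B6 (72 ft³), 28 ft³ left
storage unit 6: place B7 (59 ft³), 41 ft³ left
storage unit 1: place B8 (19 ft³), 22 ft³ left
storage unit 7: place B9 (73 ft³), 27 ft³ left
storage unit 6: place B10 (23 ft³), 18 ft³ left
storage unit 8: place B11 (66 ft³), 34 ft³ left
storage unit 2: place B12 (22 ft³), 15 ft³ left
storage unit 3: place B13 (27 ft³), 10 ft³ left
storage unit 9: place B14 (71 ft³), 29 ft³ left
storage unit 8: place B15 (8 ft³), 26 ft³ left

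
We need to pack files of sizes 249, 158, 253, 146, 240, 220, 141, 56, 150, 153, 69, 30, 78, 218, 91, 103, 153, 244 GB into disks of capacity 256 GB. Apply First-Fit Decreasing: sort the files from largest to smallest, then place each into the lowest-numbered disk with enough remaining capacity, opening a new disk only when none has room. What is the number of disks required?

Sorted descending: 253, 249, 244, 240, 220, 218, 158, 153, 153, 150, 146, 141, 103, 91, 78, 69, 56, 30.
Put 253 GB in disk 1; 3 GB remain.
Put 249 GB in disk 2; 7 GB remain.
Put 244 GB in disk 3; 12 GB remain.
Put 240 GB in disk 4; 16 GB remain.
Put 220 GB in disk 5; 36 GB remain.
Put 218 GB in disk 6; 38 GB remain.
Put 158 GB in disk 7; 98 GB remain.
Put 153 GB in disk 8; 103 GB remain.
Put 153 GB in disk 9; 103 GB remain.
Put 150 GB in disk 10; 106 GB remain.
Put 146 GB in disk 11; 110 GB remain.
Put 141 GB in disk 12; 115 GB remain.
Put 103 GB in disk 8; 0 GB remain.
Put 91 GB in disk 7; 7 GB remain.
Put 78 GB in disk 9; 25 GB remain.
Put 69 GB in disk 10; 37 GB remain.
Put 56 GB in disk 11; 54 GB remain.
Put 30 GB in disk 5; 6 GB remain.
Final disks: [253] [249] [244] [240] [220,30] [218] [158,91] [153,103] [153,78] [150,69] [146,56] [141].

12 disks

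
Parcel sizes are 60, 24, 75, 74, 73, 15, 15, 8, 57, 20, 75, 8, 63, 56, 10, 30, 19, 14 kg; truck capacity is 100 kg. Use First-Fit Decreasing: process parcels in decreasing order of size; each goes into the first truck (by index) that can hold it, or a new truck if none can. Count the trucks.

Sorted descending: 75, 75, 74, 73, 63, 60, 57, 56, 30, 24, 20, 19, 15, 15, 14, 10, 8, 8.
75 kg → truck 1 (remaining 25 kg)
75 kg → truck 2 (remaining 25 kg)
74 kg → truck 3 (remaining 26 kg)
73 kg → truck 4 (remaining 27 kg)
63 kg → truck 5 (remaining 37 kg)
60 kg → truck 6 (remaining 40 kg)
57 kg → truck 7 (remaining 43 kg)
56 kg → truck 8 (remaining 44 kg)
30 kg → truck 5 (remaining 7 kg)
24 kg → truck 1 (remaining 1 kg)
20 kg → truck 2 (remaining 5 kg)
19 kg → truck 3 (remaining 7 kg)
15 kg → truck 4 (remaining 12 kg)
15 kg → truck 6 (remaining 25 kg)
14 kg → truck 6 (remaining 11 kg)
10 kg → truck 4 (remaining 2 kg)
8 kg → truck 6 (remaining 3 kg)
8 kg → truck 7 (remaining 35 kg)

8 trucks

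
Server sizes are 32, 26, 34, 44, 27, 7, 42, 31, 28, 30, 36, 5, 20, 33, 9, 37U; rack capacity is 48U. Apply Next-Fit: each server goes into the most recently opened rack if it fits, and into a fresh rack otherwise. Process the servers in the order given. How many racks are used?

13 racks

Put 32U in rack 1; 16U remain.
Put 26U in rack 2; 22U remain.
Put 34U in rack 3; 14U remain.
Put 44U in rack 4; 4U remain.
Put 27U in rack 5; 21U remain.
Put 7U in rack 5; 14U remain.
Put 42U in rack 6; 6U remain.
Put 31U in rack 7; 17U remain.
Put 28U in rack 8; 20U remain.
Put 30U in rack 9; 18U remain.
Put 36U in rack 10; 12U remain.
Put 5U in rack 10; 7U remain.
Put 20U in rack 11; 28U remain.
Put 33U in rack 12; 15U remain.
Put 9U in rack 12; 6U remain.
Put 37U in rack 13; 11U remain.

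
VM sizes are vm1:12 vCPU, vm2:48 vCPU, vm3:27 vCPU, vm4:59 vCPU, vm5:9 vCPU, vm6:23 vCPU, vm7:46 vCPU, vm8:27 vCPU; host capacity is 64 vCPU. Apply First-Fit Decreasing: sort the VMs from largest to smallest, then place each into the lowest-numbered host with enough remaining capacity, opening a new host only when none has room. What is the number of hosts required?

5 hosts

Sorted descending: 59, 48, 46, 27, 27, 23, 12, 9.
59 vCPU → host 1 (remaining 5 vCPU)
48 vCPU → host 2 (remaining 16 vCPU)
46 vCPU → host 3 (remaining 18 vCPU)
27 vCPU → host 4 (remaining 37 vCPU)
27 vCPU → host 4 (remaining 10 vCPU)
23 vCPU → host 5 (remaining 41 vCPU)
12 vCPU → host 2 (remaining 4 vCPU)
9 vCPU → host 3 (remaining 9 vCPU)
Final hosts: [59] [48,12] [46,9] [27,27] [23].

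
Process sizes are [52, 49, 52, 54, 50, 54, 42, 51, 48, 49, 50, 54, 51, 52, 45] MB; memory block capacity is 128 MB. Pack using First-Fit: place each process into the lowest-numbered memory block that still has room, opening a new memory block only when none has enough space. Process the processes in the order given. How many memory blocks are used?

8 memory blocks

memory block 1: place 52 MB, 76 MB left
memory block 1: place 49 MB, 27 MB left
memory block 2: place 52 MB, 76 MB left
memory block 2: place 54 MB, 22 MB left
memory block 3: place 50 MB, 78 MB left
memory block 3: place 54 MB, 24 MB left
memory block 4: place 42 MB, 86 MB left
memory block 4: place 51 MB, 35 MB left
memory block 5: place 48 MB, 80 MB left
memory block 5: place 49 MB, 31 MB left
memory block 6: place 50 MB, 78 MB left
memory block 6: place 54 MB, 24 MB left
memory block 7: place 51 MB, 77 MB left
memory block 7: place 52 MB, 25 MB left
memory block 8: place 45 MB, 83 MB left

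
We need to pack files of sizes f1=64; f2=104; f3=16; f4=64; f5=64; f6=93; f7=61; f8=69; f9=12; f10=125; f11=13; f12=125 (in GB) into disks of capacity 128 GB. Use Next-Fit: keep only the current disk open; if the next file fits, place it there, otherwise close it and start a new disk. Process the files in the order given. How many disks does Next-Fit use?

disk 1: place f1 (64 GB), 64 GB left
disk 2: place f2 (104 GB), 24 GB left
disk 2: place f3 (16 GB), 8 GB left
disk 3: place f4 (64 GB), 64 GB left
disk 3: place f5 (64 GB), 0 GB left
disk 4: place f6 (93 GB), 35 GB left
disk 5: place f7 (61 GB), 67 GB left
disk 6: place f8 (69 GB), 59 GB left
disk 6: place f9 (12 GB), 47 GB left
disk 7: place f10 (125 GB), 3 GB left
disk 8: place f11 (13 GB), 115 GB left
disk 9: place f12 (125 GB), 3 GB left

9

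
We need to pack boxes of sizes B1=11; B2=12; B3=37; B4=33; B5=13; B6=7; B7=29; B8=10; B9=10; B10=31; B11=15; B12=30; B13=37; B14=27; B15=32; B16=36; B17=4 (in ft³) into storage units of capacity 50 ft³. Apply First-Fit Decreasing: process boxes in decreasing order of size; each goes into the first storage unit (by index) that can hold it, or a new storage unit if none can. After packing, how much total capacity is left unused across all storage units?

Sorted descending: 37, 37, 36, 33, 32, 31, 30, 29, 27, 15, 13, 12, 11, 10, 10, 7, 4.
storage unit 1: place 37 ft³, 13 ft³ left
storage unit 2: place 37 ft³, 13 ft³ left
storage unit 3: place 36 ft³, 14 ft³ left
storage unit 4: place 33 ft³, 17 ft³ left
storage unit 5: place 32 ft³, 18 ft³ left
storage unit 6: place 31 ft³, 19 ft³ left
storage unit 7: place 30 ft³, 20 ft³ left
storage unit 8: place 29 ft³, 21 ft³ left
storage unit 9: place 27 ft³, 23 ft³ left
storage unit 4: place 15 ft³, 2 ft³ left
storage unit 1: place 13 ft³, 0 ft³ left
storage unit 2: place 12 ft³, 1 ft³ left
storage unit 3: place 11 ft³, 3 ft³ left
storage unit 5: place 10 ft³, 8 ft³ left
storage unit 6: place 10 ft³, 9 ft³ left
storage unit 5: place 7 ft³, 1 ft³ left
storage unit 6: place 4 ft³, 5 ft³ left
9 storage units × 50 ft³ = 450 ft³; used 374 ft³; unused 76 ft³.

76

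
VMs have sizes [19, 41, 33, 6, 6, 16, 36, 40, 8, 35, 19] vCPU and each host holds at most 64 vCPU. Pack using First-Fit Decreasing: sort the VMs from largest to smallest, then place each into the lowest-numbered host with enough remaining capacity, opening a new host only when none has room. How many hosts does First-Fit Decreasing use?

5 hosts

Sorted descending: 41, 40, 36, 35, 33, 19, 19, 16, 8, 6, 6.
host 1: place 41 vCPU, 23 vCPU left
host 2: place 40 vCPU, 24 vCPU left
host 3: place 36 vCPU, 28 vCPU left
host 4: place 35 vCPU, 29 vCPU left
host 5: place 33 vCPU, 31 vCPU left
host 1: place 19 vCPU, 4 vCPU left
host 2: place 19 vCPU, 5 vCPU left
host 3: place 16 vCPU, 12 vCPU left
host 3: place 8 vCPU, 4 vCPU left
host 4: place 6 vCPU, 23 vCPU left
host 4: place 6 vCPU, 17 vCPU left
Final hosts: [41,19] [40,19] [36,16,8] [35,6,6] [33].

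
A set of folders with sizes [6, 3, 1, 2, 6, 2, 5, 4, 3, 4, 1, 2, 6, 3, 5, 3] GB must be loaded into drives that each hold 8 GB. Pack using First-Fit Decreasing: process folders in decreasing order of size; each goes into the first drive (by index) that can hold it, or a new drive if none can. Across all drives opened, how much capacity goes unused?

0

Sorted descending: 6, 6, 6, 5, 5, 4, 4, 3, 3, 3, 3, 2, 2, 2, 1, 1.
drive 1: place 6 GB, 2 GB left
drive 2: place 6 GB, 2 GB left
drive 3: place 6 GB, 2 GB left
drive 4: place 5 GB, 3 GB left
drive 5: place 5 GB, 3 GB left
drive 6: place 4 GB, 4 GB left
drive 6: place 4 GB, 0 GB left
drive 4: place 3 GB, 0 GB left
drive 5: place 3 GB, 0 GB left
drive 7: place 3 GB, 5 GB left
drive 7: place 3 GB, 2 GB left
drive 1: place 2 GB, 0 GB left
drive 2: place 2 GB, 0 GB left
drive 3: place 2 GB, 0 GB left
drive 7: place 1 GB, 1 GB left
drive 7: place 1 GB, 0 GB left
7 drives × 8 GB = 56 GB; used 56 GB; unused 0 GB.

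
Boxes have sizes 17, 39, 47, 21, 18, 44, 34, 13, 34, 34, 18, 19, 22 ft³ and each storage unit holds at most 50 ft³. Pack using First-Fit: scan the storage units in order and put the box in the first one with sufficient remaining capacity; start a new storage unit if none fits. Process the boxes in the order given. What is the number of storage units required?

17 ft³ → storage unit 1 (remaining 33 ft³)
39 ft³ → storage unit 2 (remaining 11 ft³)
47 ft³ → storage unit 3 (remaining 3 ft³)
21 ft³ → storage unit 1 (remaining 12 ft³)
18 ft³ → storage unit 4 (remaining 32 ft³)
44 ft³ → storage unit 5 (remaining 6 ft³)
34 ft³ → storage unit 6 (remaining 16 ft³)
13 ft³ → storage unit 4 (remaining 19 ft³)
34 ft³ → storage unit 7 (remaining 16 ft³)
34 ft³ → storage unit 8 (remaining 16 ft³)
18 ft³ → storage unit 4 (remaining 1 ft³)
19 ft³ → storage unit 9 (remaining 31 ft³)
22 ft³ → storage unit 9 (remaining 9 ft³)
Final storage units: [17,21] [39] [47] [18,13,18] [44] [34] [34] [34] [19,22].

9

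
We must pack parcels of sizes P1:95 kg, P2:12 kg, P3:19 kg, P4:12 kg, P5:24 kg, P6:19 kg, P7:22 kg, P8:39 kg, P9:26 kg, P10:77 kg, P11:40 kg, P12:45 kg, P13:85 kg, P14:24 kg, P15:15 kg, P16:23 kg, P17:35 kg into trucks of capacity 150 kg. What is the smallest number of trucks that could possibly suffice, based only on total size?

5 trucks

Total size = 95 + 12 + 19 + 12 + 24 + 19 + 22 + 39 + 26 + 77 + 40 + 45 + 85 + 24 + 15 + 23 + 35 = 612 kg.
⌈612 / 150⌉ = 5.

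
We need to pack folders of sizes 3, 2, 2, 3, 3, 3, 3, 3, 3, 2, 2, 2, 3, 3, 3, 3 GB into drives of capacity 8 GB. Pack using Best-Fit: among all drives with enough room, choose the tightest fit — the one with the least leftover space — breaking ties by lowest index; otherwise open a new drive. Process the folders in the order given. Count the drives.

Put 3 GB in drive 1; 5 GB remain.
Put 2 GB in drive 1; 3 GB remain.
Put 2 GB in drive 1; 1 GB remain.
Put 3 GB in drive 2; 5 GB remain.
Put 3 GB in drive 2; 2 GB remain.
Put 3 GB in drive 3; 5 GB remain.
Put 3 GB in drive 3; 2 GB remain.
Put 3 GB in drive 4; 5 GB remain.
Put 3 GB in drive 4; 2 GB remain.
Put 2 GB in drive 2; 0 GB remain.
Put 2 GB in drive 3; 0 GB remain.
Put 2 GB in drive 4; 0 GB remain.
Put 3 GB in drive 5; 5 GB remain.
Put 3 GB in drive 5; 2 GB remain.
Put 3 GB in drive 6; 5 GB remain.
Put 3 GB in drive 6; 2 GB remain.

6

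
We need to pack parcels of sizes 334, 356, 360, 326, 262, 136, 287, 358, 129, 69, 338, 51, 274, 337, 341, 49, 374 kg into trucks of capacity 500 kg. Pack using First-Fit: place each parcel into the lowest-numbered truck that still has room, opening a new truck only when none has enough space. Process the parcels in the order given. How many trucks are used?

truck 1: place 334 kg, 166 kg left
truck 2: place 356 kg, 144 kg left
truck 3: place 360 kg, 140 kg left
truck 4: place 326 kg, 174 kg left
truck 5: place 262 kg, 238 kg left
truck 1: place 136 kg, 30 kg left
truck 6: place 287 kg, 213 kg left
truck 7: place 358 kg, 142 kg left
truck 2: place 129 kg, 15 kg left
truck 3: place 69 kg, 71 kg left
truck 8: place 338 kg, 162 kg left
truck 3: place 51 kg, 20 kg left
truck 9: place 274 kg, 226 kg left
truck 10: place 337 kg, 163 kg left
truck 11: place 341 kg, 159 kg left
truck 4: place 49 kg, 125 kg left
truck 12: place 374 kg, 126 kg left

12 trucks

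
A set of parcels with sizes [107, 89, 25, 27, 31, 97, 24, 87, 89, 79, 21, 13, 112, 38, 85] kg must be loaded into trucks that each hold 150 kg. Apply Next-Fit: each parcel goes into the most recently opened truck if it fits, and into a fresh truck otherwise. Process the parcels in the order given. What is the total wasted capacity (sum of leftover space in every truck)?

107 kg → truck 1 (remaining 43 kg)
89 kg → truck 2 (remaining 61 kg)
25 kg → truck 2 (remaining 36 kg)
27 kg → truck 2 (remaining 9 kg)
31 kg → truck 3 (remaining 119 kg)
97 kg → truck 3 (remaining 22 kg)
24 kg → truck 4 (remaining 126 kg)
87 kg → truck 4 (remaining 39 kg)
89 kg → truck 5 (remaining 61 kg)
79 kg → truck 6 (remaining 71 kg)
21 kg → truck 6 (remaining 50 kg)
13 kg → truck 6 (remaining 37 kg)
112 kg → truck 7 (remaining 38 kg)
38 kg → truck 7 (remaining 0 kg)
85 kg → truck 8 (remaining 65 kg)
8 trucks × 150 kg = 1200 kg; used 924 kg; unused 276 kg.

276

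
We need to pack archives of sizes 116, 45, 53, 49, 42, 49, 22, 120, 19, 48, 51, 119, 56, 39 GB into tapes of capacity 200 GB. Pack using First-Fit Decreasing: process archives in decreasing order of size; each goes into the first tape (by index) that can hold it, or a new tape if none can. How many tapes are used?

5

Sorted descending: 120, 119, 116, 56, 53, 51, 49, 49, 48, 45, 42, 39, 22, 19.
120 GB → tape 1 (remaining 80 GB)
119 GB → tape 2 (remaining 81 GB)
116 GB → tape 3 (remaining 84 GB)
56 GB → tape 1 (remaining 24 GB)
53 GB → tape 2 (remaining 28 GB)
51 GB → tape 3 (remaining 33 GB)
49 GB → tape 4 (remaining 151 GB)
49 GB → tape 4 (remaining 102 GB)
48 GB → tape 4 (remaining 54 GB)
45 GB → tape 4 (remaining 9 GB)
42 GB → tape 5 (remaining 158 GB)
39 GB → tape 5 (remaining 119 GB)
22 GB → tape 1 (remaining 2 GB)
19 GB → tape 2 (remaining 9 GB)
Final tapes: [120,56,22] [119,53,19] [116,51] [49,49,48,45] [42,39].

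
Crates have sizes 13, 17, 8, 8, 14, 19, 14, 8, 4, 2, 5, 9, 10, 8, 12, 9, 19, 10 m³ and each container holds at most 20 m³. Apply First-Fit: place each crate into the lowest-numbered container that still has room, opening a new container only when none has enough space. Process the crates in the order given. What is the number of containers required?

11

container 1: place 13 m³, 7 m³ left
container 2: place 17 m³, 3 m³ left
container 3: place 8 m³, 12 m³ left
container 3: place 8 m³, 4 m³ left
container 4: place 14 m³, 6 m³ left
container 5: place 19 m³, 1 m³ left
container 6: place 14 m³, 6 m³ left
container 7: place 8 m³, 12 m³ left
container 1: place 4 m³, 3 m³ left
container 1: place 2 m³, 1 m³ left
container 4: place 5 m³, 1 m³ left
container 7: place 9 m³, 3 m³ left
container 8: place 10 m³, 10 m³ left
container 8: place 8 m³, 2 m³ left
container 9: place 12 m³, 8 m³ left
container 10: place 9 m³, 11 m³ left
container 11: place 19 m³, 1 m³ left
container 10: place 10 m³, 1 m³ left
Final containers: [13,4,2] [17] [8,8] [14,5] [19] [14] [8,9] [10,8] [12] [9,10] [19].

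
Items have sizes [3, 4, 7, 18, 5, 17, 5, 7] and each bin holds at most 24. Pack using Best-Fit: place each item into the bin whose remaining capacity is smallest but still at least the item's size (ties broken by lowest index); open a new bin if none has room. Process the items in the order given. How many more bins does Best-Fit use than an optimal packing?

Best-Fit: [3,4,7,7] [18,5] [17,5] → 3 bins.
Total size 66; any packing needs at least ⌈66/24⌉ = 3 bins.
So 3 is already optimal.

0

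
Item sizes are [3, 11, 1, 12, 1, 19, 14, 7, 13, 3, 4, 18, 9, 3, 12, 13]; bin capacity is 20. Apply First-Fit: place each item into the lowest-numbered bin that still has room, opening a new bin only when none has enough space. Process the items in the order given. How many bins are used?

9 bins

Put 3 in bin 1; 17 remain.
Put 11 in bin 1; 6 remain.
Put 1 in bin 1; 5 remain.
Put 12 in bin 2; 8 remain.
Put 1 in bin 1; 4 remain.
Put 19 in bin 3; 1 remain.
Put 14 in bin 4; 6 remain.
Put 7 in bin 2; 1 remain.
Put 13 in bin 5; 7 remain.
Put 3 in bin 1; 1 remain.
Put 4 in bin 4; 2 remain.
Put 18 in bin 6; 2 remain.
Put 9 in bin 7; 11 remain.
Put 3 in bin 5; 4 remain.
Put 12 in bin 8; 8 remain.
Put 13 in bin 9; 7 remain.
Final bins: [3,11,1,1,3] [12,7] [19] [14,4] [13,3] [18] [9] [12] [13].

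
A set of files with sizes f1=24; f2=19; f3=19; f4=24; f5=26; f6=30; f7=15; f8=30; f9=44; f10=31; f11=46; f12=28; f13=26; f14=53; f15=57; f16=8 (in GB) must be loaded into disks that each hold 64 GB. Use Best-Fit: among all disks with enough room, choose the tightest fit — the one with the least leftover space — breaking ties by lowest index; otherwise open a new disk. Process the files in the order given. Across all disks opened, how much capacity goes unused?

96

f1 (24 GB) → disk 1 (remaining 40 GB)
f2 (19 GB) → disk 1 (remaining 21 GB)
f3 (19 GB) → disk 1 (remaining 2 GB)
f4 (24 GB) → disk 2 (remaining 40 GB)
f5 (26 GB) → disk 2 (remaining 14 GB)
f6 (30 GB) → disk 3 (remaining 34 GB)
f7 (15 GB) → disk 3 (remaining 19 GB)
f8 (30 GB) → disk 4 (remaining 34 GB)
f9 (44 GB) → disk 5 (remaining 20 GB)
f10 (31 GB) → disk 4 (remaining 3 GB)
f11 (46 GB) → disk 6 (remaining 18 GB)
f12 (28 GB) → disk 7 (remaining 36 GB)
f13 (26 GB) → disk 7 (remaining 10 GB)
f14 (53 GB) → disk 8 (remaining 11 GB)
f15 (57 GB) → disk 9 (remaining 7 GB)
f16 (8 GB) → disk 7 (remaining 2 GB)
9 disks × 64 GB = 576 GB; used 480 GB; unused 96 GB.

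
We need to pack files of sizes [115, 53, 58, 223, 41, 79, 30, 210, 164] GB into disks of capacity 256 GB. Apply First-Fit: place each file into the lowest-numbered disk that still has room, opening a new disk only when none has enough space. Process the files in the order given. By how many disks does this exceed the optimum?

1

First-Fit: [115,53,58,30] [223] [41,79] [210] [164] → 5 disks.
Total size 973 GB; any packing needs at least ⌈973/256⌉ = 4 disks.
An optimal packing achieves that bound: [223,30] [210,41] [164,79] [115,58,53] → 4 disks.
Excess: 5 − 4 = 1.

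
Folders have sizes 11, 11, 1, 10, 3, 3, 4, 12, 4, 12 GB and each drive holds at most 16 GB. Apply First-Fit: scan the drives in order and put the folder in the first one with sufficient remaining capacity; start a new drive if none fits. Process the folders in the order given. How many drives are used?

11 GB → drive 1 (remaining 5 GB)
11 GB → drive 2 (remaining 5 GB)
1 GB → drive 1 (remaining 4 GB)
10 GB → drive 3 (remaining 6 GB)
3 GB → drive 1 (remaining 1 GB)
3 GB → drive 2 (remaining 2 GB)
4 GB → drive 3 (remaining 2 GB)
12 GB → drive 4 (remaining 4 GB)
4 GB → drive 4 (remaining 0 GB)
12 GB → drive 5 (remaining 4 GB)

5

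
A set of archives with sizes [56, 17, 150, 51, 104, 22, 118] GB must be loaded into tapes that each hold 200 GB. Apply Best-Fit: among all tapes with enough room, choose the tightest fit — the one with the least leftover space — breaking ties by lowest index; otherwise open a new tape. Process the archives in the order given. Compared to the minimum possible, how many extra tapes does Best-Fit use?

Best-Fit: [56,17,51] [150,22] [104] [118] → 4 tapes.
Total size 518 GB; any packing needs at least ⌈518/200⌉ = 3 tapes.
An optimal packing achieves that bound: [150,22,17] [118,56] [104,51] → 3 tapes.
Excess: 4 − 3 = 1.

1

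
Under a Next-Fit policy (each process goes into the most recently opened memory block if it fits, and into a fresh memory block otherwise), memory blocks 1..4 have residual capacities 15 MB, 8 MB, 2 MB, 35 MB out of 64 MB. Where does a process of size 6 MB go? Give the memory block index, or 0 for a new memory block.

Next-Fit only looks at memory block 4, which has 35 MB free.
6 MB fits there.

4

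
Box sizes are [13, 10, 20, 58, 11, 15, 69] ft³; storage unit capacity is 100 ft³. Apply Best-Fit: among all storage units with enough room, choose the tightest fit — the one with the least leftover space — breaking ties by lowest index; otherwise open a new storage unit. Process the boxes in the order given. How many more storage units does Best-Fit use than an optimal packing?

1

Best-Fit: [13,10,20] [58,11,15] [69] → 3 storage units.
Total size 196 ft³; any packing needs at least ⌈196/100⌉ = 2 storage units.
An optimal packing achieves that bound: [69,20,11] [58,15,13,10] → 2 storage units.
Excess: 3 − 2 = 1.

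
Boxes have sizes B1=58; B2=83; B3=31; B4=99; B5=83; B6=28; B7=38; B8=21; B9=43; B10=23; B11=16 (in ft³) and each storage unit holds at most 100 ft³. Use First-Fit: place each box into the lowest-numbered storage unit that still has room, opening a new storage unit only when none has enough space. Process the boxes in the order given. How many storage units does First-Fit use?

6

Put B1 (58 ft³) in storage unit 1; 42 ft³ remain.
Put B2 (83 ft³) in storage unit 2; 17 ft³ remain.
Put B3 (31 ft³) in storage unit 1; 11 ft³ remain.
Put B4 (99 ft³) in storage unit 3; 1 ft³ remain.
Put B5 (83 ft³) in storage unit 4; 17 ft³ remain.
Put B6 (28 ft³) in storage unit 5; 72 ft³ remain.
Put B7 (38 ft³) in storage unit 5; 34 ft³ remain.
Put B8 (21 ft³) in storage unit 5; 13 ft³ remain.
Put B9 (43 ft³) in storage unit 6; 57 ft³ remain.
Put B10 (23 ft³) in storage unit 6; 34 ft³ remain.
Put B11 (16 ft³) in storage unit 2; 1 ft³ remain.
Final storage units: [58,31] [83,16] [99] [83] [28,38,21] [43,23].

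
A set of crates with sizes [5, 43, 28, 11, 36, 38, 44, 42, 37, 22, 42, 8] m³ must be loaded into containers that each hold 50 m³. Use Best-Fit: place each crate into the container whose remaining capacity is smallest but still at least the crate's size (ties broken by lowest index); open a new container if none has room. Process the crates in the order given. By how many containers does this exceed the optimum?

Best-Fit: [5,43] [28,11] [36] [38] [44] [42,8] [37] [22] [42] → 9 containers.
Total size 356 m³; any packing needs at least ⌈356/50⌉ = 8 containers.
An optimal packing achieves that bound: [44,5] [43] [42,8] [42] [38,11] [37] [36] [28,22] → 8 containers.
Excess: 9 − 8 = 1.

1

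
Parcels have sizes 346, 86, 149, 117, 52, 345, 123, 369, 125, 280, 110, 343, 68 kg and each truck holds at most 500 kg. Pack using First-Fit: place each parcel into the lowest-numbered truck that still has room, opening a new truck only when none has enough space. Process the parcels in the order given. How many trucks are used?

6

346 kg → truck 1 (remaining 154 kg)
86 kg → truck 1 (remaining 68 kg)
149 kg → truck 2 (remaining 351 kg)
117 kg → truck 2 (remaining 234 kg)
52 kg → truck 1 (remaining 16 kg)
345 kg → truck 3 (remaining 155 kg)
123 kg → truck 2 (remaining 111 kg)
369 kg → truck 4 (remaining 131 kg)
125 kg → truck 3 (remaining 30 kg)
280 kg → truck 5 (remaining 220 kg)
110 kg → truck 2 (remaining 1 kg)
343 kg → truck 6 (remaining 157 kg)
68 kg → truck 4 (remaining 63 kg)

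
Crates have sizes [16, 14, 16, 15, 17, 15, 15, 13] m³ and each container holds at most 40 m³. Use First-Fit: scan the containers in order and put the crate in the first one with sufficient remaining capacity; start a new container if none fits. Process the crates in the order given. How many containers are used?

container 1: place 16 m³, 24 m³ left
container 1: place 14 m³, 10 m³ left
container 2: place 16 m³, 24 m³ left
container 2: place 15 m³, 9 m³ left
container 3: place 17 m³, 23 m³ left
container 3: place 15 m³, 8 m³ left
container 4: place 15 m³, 25 m³ left
container 4: place 13 m³, 12 m³ left

4 containers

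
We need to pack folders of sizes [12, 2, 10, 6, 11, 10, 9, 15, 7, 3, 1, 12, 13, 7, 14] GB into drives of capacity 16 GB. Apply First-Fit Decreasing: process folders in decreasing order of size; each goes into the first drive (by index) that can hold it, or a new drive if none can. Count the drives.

10 drives

Sorted descending: 15, 14, 13, 12, 12, 11, 10, 10, 9, 7, 7, 6, 3, 2, 1.
Put 15 GB in drive 1; 1 GB remain.
Put 14 GB in drive 2; 2 GB remain.
Put 13 GB in drive 3; 3 GB remain.
Put 12 GB in drive 4; 4 GB remain.
Put 12 GB in drive 5; 4 GB remain.
Put 11 GB in drive 6; 5 GB remain.
Put 10 GB in drive 7; 6 GB remain.
Put 10 GB in drive 8; 6 GB remain.
Put 9 GB in drive 9; 7 GB remain.
Put 7 GB in drive 9; 0 GB remain.
Put 7 GB in drive 10; 9 GB remain.
Put 6 GB in drive 7; 0 GB remain.
Put 3 GB in drive 3; 0 GB remain.
Put 2 GB in drive 2; 0 GB remain.
Put 1 GB in drive 1; 0 GB remain.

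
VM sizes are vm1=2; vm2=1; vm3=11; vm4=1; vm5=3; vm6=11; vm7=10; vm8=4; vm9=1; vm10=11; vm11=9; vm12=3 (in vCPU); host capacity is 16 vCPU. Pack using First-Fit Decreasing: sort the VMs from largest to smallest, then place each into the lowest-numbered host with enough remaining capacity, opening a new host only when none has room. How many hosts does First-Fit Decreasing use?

Sorted descending: 11, 11, 11, 10, 9, 4, 3, 3, 2, 1, 1, 1.
11 vCPU → host 1 (remaining 5 vCPU)
11 vCPU → host 2 (remaining 5 vCPU)
11 vCPU → host 3 (remaining 5 vCPU)
10 vCPU → host 4 (remaining 6 vCPU)
9 vCPU → host 5 (remaining 7 vCPU)
4 vCPU → host 1 (remaining 1 vCPU)
3 vCPU → host 2 (remaining 2 vCPU)
3 vCPU → host 3 (remaining 2 vCPU)
2 vCPU → host 2 (remaining 0 vCPU)
1 vCPU → host 1 (remaining 0 vCPU)
1 vCPU → host 3 (remaining 1 vCPU)
1 vCPU → host 3 (remaining 0 vCPU)
Final hosts: [11,4,1] [11,3,2] [11,3,1,1] [10] [9].

5 hosts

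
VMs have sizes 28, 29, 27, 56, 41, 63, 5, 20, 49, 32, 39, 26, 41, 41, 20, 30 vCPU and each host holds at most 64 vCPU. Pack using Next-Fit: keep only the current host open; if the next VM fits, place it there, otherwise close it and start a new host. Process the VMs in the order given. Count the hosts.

13

Put 28 vCPU in host 1; 36 vCPU remain.
Put 29 vCPU in host 1; 7 vCPU remain.
Put 27 vCPU in host 2; 37 vCPU remain.
Put 56 vCPU in host 3; 8 vCPU remain.
Put 41 vCPU in host 4; 23 vCPU remain.
Put 63 vCPU in host 5; 1 vCPU remain.
Put 5 vCPU in host 6; 59 vCPU remain.
Put 20 vCPU in host 6; 39 vCPU remain.
Put 49 vCPU in host 7; 15 vCPU remain.
Put 32 vCPU in host 8; 32 vCPU remain.
Put 39 vCPU in host 9; 25 vCPU remain.
Put 26 vCPU in host 10; 38 vCPU remain.
Put 41 vCPU in host 11; 23 vCPU remain.
Put 41 vCPU in host 12; 23 vCPU remain.
Put 20 vCPU in host 12; 3 vCPU remain.
Put 30 vCPU in host 13; 34 vCPU remain.
Final hosts: [28,29] [27] [56] [41] [63] [5,20] [49] [32] [39] [26] [41] [41,20] [30].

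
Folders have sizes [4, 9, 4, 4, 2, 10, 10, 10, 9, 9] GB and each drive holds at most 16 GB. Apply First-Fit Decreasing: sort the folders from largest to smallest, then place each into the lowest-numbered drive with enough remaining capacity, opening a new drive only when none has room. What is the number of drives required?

Sorted descending: 10, 10, 10, 9, 9, 9, 4, 4, 4, 2.
drive 1: place 10 GB, 6 GB left
drive 2: place 10 GB, 6 GB left
drive 3: place 10 GB, 6 GB left
drive 4: place 9 GB, 7 GB left
drive 5: place 9 GB, 7 GB left
drive 6: place 9 GB, 7 GB left
drive 1: place 4 GB, 2 GB left
drive 2: place 4 GB, 2 GB left
drive 3: place 4 GB, 2 GB left
drive 1: place 2 GB, 0 GB left
Final drives: [10,4,2] [10,4] [10,4] [9] [9] [9].

6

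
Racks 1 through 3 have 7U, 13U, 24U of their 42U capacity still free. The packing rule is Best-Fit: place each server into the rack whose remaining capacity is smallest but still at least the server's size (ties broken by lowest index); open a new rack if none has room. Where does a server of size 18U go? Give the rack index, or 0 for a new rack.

3

Racks with room: rack 3 (24U).
Tightest fit is rack 3 with 24U free.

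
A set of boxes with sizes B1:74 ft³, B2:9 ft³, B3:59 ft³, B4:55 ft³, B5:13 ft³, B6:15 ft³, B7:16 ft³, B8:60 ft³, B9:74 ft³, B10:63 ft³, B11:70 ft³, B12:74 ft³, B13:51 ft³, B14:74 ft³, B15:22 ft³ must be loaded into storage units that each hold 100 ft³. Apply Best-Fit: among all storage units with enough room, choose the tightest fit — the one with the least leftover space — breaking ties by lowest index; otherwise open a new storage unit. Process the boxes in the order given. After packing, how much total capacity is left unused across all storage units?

271

B1 (74 ft³) → storage unit 1 (remaining 26 ft³)
B2 (9 ft³) → storage unit 1 (remaining 17 ft³)
B3 (59 ft³) → storage unit 2 (remaining 41 ft³)
B4 (55 ft³) → storage unit 3 (remaining 45 ft³)
B5 (13 ft³) → storage unit 1 (remaining 4 ft³)
B6 (15 ft³) → storage unit 2 (remaining 26 ft³)
B7 (16 ft³) → storage unit 2 (remaining 10 ft³)
B8 (60 ft³) → storage unit 4 (remaining 40 ft³)
B9 (74 ft³) → storage unit 5 (remaining 26 ft³)
B10 (63 ft³) → storage unit 6 (remaining 37 ft³)
B11 (70 ft³) → storage unit 7 (remaining 30 ft³)
B12 (74 ft³) → storage unit 8 (remaining 26 ft³)
B13 (51 ft³) → storage unit 9 (remaining 49 ft³)
B14 (74 ft³) → storage unit 10 (remaining 26 ft³)
B15 (22 ft³) → storage unit 5 (remaining 4 ft³)
10 storage units × 100 ft³ = 1000 ft³; used 729 ft³; unused 271 ft³.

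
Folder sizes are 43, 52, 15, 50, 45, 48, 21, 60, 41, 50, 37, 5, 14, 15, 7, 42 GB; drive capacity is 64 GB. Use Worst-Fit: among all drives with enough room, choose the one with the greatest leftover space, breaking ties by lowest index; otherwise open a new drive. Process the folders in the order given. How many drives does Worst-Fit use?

Put 43 GB in drive 1; 21 GB remain.
Put 52 GB in drive 2; 12 GB remain.
Put 15 GB in drive 1; 6 GB remain.
Put 50 GB in drive 3; 14 GB remain.
Put 45 GB in drive 4; 19 GB remain.
Put 48 GB in drive 5; 16 GB remain.
Put 21 GB in drive 6; 43 GB remain.
Put 60 GB in drive 7; 4 GB remain.
Put 41 GB in drive 6; 2 GB remain.
Put 50 GB in drive 8; 14 GB remain.
Put 37 GB in drive 9; 27 GB remain.
Put 5 GB in drive 9; 22 GB remain.
Put 14 GB in drive 9; 8 GB remain.
Put 15 GB in drive 4; 4 GB remain.
Put 7 GB in drive 5; 9 GB remain.
Put 42 GB in drive 10; 22 GB remain.
Final drives: [43,15] [52] [50] [45,15] [48,7] [21,41] [60] [50] [37,5,14] [42].

10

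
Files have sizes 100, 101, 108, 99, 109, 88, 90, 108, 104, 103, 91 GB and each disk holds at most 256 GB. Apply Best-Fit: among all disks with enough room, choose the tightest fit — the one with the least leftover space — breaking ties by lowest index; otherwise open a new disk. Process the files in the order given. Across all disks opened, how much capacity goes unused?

435

100 GB → disk 1 (remaining 156 GB)
101 GB → disk 1 (remaining 55 GB)
108 GB → disk 2 (remaining 148 GB)
99 GB → disk 2 (remaining 49 GB)
109 GB → disk 3 (remaining 147 GB)
88 GB → disk 3 (remaining 59 GB)
90 GB → disk 4 (remaining 166 GB)
108 GB → disk 4 (remaining 58 GB)
104 GB → disk 5 (remaining 152 GB)
103 GB → disk 5 (remaining 49 GB)
91 GB → disk 6 (remaining 165 GB)
6 disks × 256 GB = 1536 GB; used 1101 GB; unused 435 GB.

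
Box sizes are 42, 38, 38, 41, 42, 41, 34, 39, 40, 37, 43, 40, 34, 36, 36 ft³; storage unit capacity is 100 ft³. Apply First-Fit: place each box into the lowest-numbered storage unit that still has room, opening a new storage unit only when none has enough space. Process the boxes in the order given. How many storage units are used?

storage unit 1: place 42 ft³, 58 ft³ left
storage unit 1: place 38 ft³, 20 ft³ left
storage unit 2: place 38 ft³, 62 ft³ left
storage unit 2: place 41 ft³, 21 ft³ left
storage unit 3: place 42 ft³, 58 ft³ left
storage unit 3: place 41 ft³, 17 ft³ left
storage unit 4: place 34 ft³, 66 ft³ left
storage unit 4: place 39 ft³, 27 ft³ left
storage unit 5: place 40 ft³, 60 ft³ left
storage unit 5: place 37 ft³, 23 ft³ left
storage unit 6: place 43 ft³, 57 ft³ left
storage unit 6: place 40 ft³, 17 ft³ left
storage unit 7: place 34 ft³, 66 ft³ left
storage unit 7: place 36 ft³, 30 ft³ left
storage unit 8: place 36 ft³, 64 ft³ left

8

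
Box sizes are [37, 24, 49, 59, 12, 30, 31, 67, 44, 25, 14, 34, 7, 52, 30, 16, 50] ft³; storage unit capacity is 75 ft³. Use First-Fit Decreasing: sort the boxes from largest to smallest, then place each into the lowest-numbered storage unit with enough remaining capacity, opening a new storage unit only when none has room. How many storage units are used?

Sorted descending: 67, 59, 52, 50, 49, 44, 37, 34, 31, 30, 30, 25, 24, 16, 14, 12, 7.
67 ft³ → storage unit 1 (remaining 8 ft³)
59 ft³ → storage unit 2 (remaining 16 ft³)
52 ft³ → storage unit 3 (remaining 23 ft³)
50 ft³ → storage unit 4 (remaining 25 ft³)
49 ft³ → storage unit 5 (remaining 26 ft³)
44 ft³ → storage unit 6 (remaining 31 ft³)
37 ft³ → storage unit 7 (remaining 38 ft³)
34 ft³ → storage unit 7 (remaining 4 ft³)
31 ft³ → storage unit 6 (remaining 0 ft³)
30 ft³ → storage unit 8 (remaining 45 ft³)
30 ft³ → storage unit 8 (remaining 15 ft³)
25 ft³ → storage unit 4 (remaining 0 ft³)
24 ft³ → storage unit 5 (remaining 2 ft³)
16 ft³ → storage unit 2 (remaining 0 ft³)
14 ft³ → storage unit 3 (remaining 9 ft³)
12 ft³ → storage unit 8 (remaining 3 ft³)
7 ft³ → storage unit 1 (remaining 1 ft³)
Final storage units: [67,7] [59,16] [52,14] [50,25] [49,24] [44,31] [37,34] [30,30,12].

8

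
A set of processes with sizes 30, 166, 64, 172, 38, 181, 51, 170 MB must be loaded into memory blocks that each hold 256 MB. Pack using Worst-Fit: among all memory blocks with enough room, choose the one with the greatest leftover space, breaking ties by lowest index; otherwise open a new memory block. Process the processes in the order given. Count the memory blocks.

4

30 MB → memory block 1 (remaining 226 MB)
166 MB → memory block 1 (remaining 60 MB)
64 MB → memory block 2 (remaining 192 MB)
172 MB → memory block 2 (remaining 20 MB)
38 MB → memory block 1 (remaining 22 MB)
181 MB → memory block 3 (remaining 75 MB)
51 MB → memory block 3 (remaining 24 MB)
170 MB → memory block 4 (remaining 86 MB)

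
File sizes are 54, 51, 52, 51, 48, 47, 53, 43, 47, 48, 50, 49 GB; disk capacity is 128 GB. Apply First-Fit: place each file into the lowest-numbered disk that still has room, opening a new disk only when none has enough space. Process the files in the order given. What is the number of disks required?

6 disks

54 GB → disk 1 (remaining 74 GB)
51 GB → disk 1 (remaining 23 GB)
52 GB → disk 2 (remaining 76 GB)
51 GB → disk 2 (remaining 25 GB)
48 GB → disk 3 (remaining 80 GB)
47 GB → disk 3 (remaining 33 GB)
53 GB → disk 4 (remaining 75 GB)
43 GB → disk 4 (remaining 32 GB)
47 GB → disk 5 (remaining 81 GB)
48 GB → disk 5 (remaining 33 GB)
50 GB → disk 6 (remaining 78 GB)
49 GB → disk 6 (remaining 29 GB)
Final disks: [54,51] [52,51] [48,47] [53,43] [47,48] [50,49].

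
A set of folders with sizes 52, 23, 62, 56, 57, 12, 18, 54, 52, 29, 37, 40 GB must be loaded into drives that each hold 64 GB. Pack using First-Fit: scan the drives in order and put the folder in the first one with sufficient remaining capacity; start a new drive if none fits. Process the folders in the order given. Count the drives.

10

Put 52 GB in drive 1; 12 GB remain.
Put 23 GB in drive 2; 41 GB remain.
Put 62 GB in drive 3; 2 GB remain.
Put 56 GB in drive 4; 8 GB remain.
Put 57 GB in drive 5; 7 GB remain.
Put 12 GB in drive 1; 0 GB remain.
Put 18 GB in drive 2; 23 GB remain.
Put 54 GB in drive 6; 10 GB remain.
Put 52 GB in drive 7; 12 GB remain.
Put 29 GB in drive 8; 35 GB remain.
Put 37 GB in drive 9; 27 GB remain.
Put 40 GB in drive 10; 24 GB remain.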